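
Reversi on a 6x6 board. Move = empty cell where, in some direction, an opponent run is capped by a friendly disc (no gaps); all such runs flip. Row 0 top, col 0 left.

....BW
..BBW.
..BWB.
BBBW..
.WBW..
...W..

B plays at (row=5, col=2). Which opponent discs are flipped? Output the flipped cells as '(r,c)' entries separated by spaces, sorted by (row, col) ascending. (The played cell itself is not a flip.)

Dir NW: opp run (4,1) capped by B -> flip
Dir N: first cell 'B' (not opp) -> no flip
Dir NE: opp run (4,3), next='.' -> no flip
Dir W: first cell '.' (not opp) -> no flip
Dir E: opp run (5,3), next='.' -> no flip
Dir SW: edge -> no flip
Dir S: edge -> no flip
Dir SE: edge -> no flip

Answer: (4,1)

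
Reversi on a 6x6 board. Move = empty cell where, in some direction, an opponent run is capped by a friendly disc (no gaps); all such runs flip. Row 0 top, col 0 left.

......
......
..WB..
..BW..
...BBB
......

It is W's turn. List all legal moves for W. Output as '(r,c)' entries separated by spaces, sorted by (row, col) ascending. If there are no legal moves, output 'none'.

Answer: (1,3) (2,4) (3,1) (4,2) (5,3) (5,5)

Derivation:
(1,2): no bracket -> illegal
(1,3): flips 1 -> legal
(1,4): no bracket -> illegal
(2,1): no bracket -> illegal
(2,4): flips 1 -> legal
(3,1): flips 1 -> legal
(3,4): no bracket -> illegal
(3,5): no bracket -> illegal
(4,1): no bracket -> illegal
(4,2): flips 1 -> legal
(5,2): no bracket -> illegal
(5,3): flips 1 -> legal
(5,4): no bracket -> illegal
(5,5): flips 1 -> legal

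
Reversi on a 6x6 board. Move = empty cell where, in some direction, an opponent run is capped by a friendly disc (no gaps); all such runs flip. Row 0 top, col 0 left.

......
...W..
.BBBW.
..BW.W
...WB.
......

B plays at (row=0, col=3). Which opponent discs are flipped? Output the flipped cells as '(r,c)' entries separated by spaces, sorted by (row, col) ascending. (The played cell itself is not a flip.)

Answer: (1,3)

Derivation:
Dir NW: edge -> no flip
Dir N: edge -> no flip
Dir NE: edge -> no flip
Dir W: first cell '.' (not opp) -> no flip
Dir E: first cell '.' (not opp) -> no flip
Dir SW: first cell '.' (not opp) -> no flip
Dir S: opp run (1,3) capped by B -> flip
Dir SE: first cell '.' (not opp) -> no flip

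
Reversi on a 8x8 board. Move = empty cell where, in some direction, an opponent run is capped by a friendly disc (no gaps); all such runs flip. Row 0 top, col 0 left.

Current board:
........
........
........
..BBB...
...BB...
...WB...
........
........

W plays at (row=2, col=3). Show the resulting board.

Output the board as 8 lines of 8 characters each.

Place W at (2,3); scan 8 dirs for brackets.
Dir NW: first cell '.' (not opp) -> no flip
Dir N: first cell '.' (not opp) -> no flip
Dir NE: first cell '.' (not opp) -> no flip
Dir W: first cell '.' (not opp) -> no flip
Dir E: first cell '.' (not opp) -> no flip
Dir SW: opp run (3,2), next='.' -> no flip
Dir S: opp run (3,3) (4,3) capped by W -> flip
Dir SE: opp run (3,4), next='.' -> no flip
All flips: (3,3) (4,3)

Answer: ........
........
...W....
..BWB...
...WB...
...WB...
........
........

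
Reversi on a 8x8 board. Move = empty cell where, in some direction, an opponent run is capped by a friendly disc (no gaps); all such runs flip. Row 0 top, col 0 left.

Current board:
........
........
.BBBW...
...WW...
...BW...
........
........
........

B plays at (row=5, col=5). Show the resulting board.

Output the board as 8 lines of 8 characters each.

Answer: ........
........
.BBBW...
...BW...
...BB...
.....B..
........
........

Derivation:
Place B at (5,5); scan 8 dirs for brackets.
Dir NW: opp run (4,4) (3,3) capped by B -> flip
Dir N: first cell '.' (not opp) -> no flip
Dir NE: first cell '.' (not opp) -> no flip
Dir W: first cell '.' (not opp) -> no flip
Dir E: first cell '.' (not opp) -> no flip
Dir SW: first cell '.' (not opp) -> no flip
Dir S: first cell '.' (not opp) -> no flip
Dir SE: first cell '.' (not opp) -> no flip
All flips: (3,3) (4,4)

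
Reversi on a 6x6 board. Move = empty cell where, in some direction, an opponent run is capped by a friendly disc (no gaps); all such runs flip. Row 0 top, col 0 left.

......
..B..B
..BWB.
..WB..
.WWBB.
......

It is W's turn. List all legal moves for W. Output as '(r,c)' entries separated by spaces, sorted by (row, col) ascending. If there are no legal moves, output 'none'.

Answer: (0,1) (0,2) (2,1) (2,5) (3,4) (4,5) (5,3) (5,4)

Derivation:
(0,1): flips 1 -> legal
(0,2): flips 2 -> legal
(0,3): no bracket -> illegal
(0,4): no bracket -> illegal
(0,5): no bracket -> illegal
(1,1): no bracket -> illegal
(1,3): no bracket -> illegal
(1,4): no bracket -> illegal
(2,1): flips 1 -> legal
(2,5): flips 1 -> legal
(3,1): no bracket -> illegal
(3,4): flips 1 -> legal
(3,5): no bracket -> illegal
(4,5): flips 2 -> legal
(5,2): no bracket -> illegal
(5,3): flips 2 -> legal
(5,4): flips 1 -> legal
(5,5): no bracket -> illegal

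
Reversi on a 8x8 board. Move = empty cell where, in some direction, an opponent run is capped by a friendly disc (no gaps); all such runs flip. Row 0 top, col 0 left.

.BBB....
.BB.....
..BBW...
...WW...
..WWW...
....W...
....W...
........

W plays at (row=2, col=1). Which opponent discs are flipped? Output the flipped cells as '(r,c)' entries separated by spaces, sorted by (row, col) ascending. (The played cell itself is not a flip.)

Dir NW: first cell '.' (not opp) -> no flip
Dir N: opp run (1,1) (0,1), next=edge -> no flip
Dir NE: opp run (1,2) (0,3), next=edge -> no flip
Dir W: first cell '.' (not opp) -> no flip
Dir E: opp run (2,2) (2,3) capped by W -> flip
Dir SW: first cell '.' (not opp) -> no flip
Dir S: first cell '.' (not opp) -> no flip
Dir SE: first cell '.' (not opp) -> no flip

Answer: (2,2) (2,3)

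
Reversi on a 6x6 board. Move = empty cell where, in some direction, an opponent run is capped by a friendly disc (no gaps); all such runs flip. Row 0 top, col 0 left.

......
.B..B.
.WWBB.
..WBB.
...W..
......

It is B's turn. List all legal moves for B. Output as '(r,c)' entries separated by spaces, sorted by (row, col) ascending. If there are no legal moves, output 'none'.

Answer: (2,0) (3,1) (4,1) (5,2) (5,3)

Derivation:
(1,0): no bracket -> illegal
(1,2): no bracket -> illegal
(1,3): no bracket -> illegal
(2,0): flips 2 -> legal
(3,0): no bracket -> illegal
(3,1): flips 2 -> legal
(4,1): flips 1 -> legal
(4,2): no bracket -> illegal
(4,4): no bracket -> illegal
(5,2): flips 1 -> legal
(5,3): flips 1 -> legal
(5,4): no bracket -> illegal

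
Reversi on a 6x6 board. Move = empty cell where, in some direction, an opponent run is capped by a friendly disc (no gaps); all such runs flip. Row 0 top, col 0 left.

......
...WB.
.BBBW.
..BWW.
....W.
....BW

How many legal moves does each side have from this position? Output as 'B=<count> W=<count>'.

-- B to move --
(0,2): no bracket -> illegal
(0,3): flips 1 -> legal
(0,4): flips 1 -> legal
(1,2): flips 1 -> legal
(1,5): no bracket -> illegal
(2,5): flips 1 -> legal
(3,5): flips 2 -> legal
(4,2): no bracket -> illegal
(4,3): flips 1 -> legal
(4,5): flips 1 -> legal
(5,3): no bracket -> illegal
B mobility = 7
-- W to move --
(0,3): no bracket -> illegal
(0,4): flips 1 -> legal
(0,5): no bracket -> illegal
(1,0): no bracket -> illegal
(1,1): flips 1 -> legal
(1,2): flips 1 -> legal
(1,5): flips 1 -> legal
(2,0): flips 3 -> legal
(2,5): no bracket -> illegal
(3,0): no bracket -> illegal
(3,1): flips 2 -> legal
(4,1): no bracket -> illegal
(4,2): no bracket -> illegal
(4,3): no bracket -> illegal
(4,5): no bracket -> illegal
(5,3): flips 1 -> legal
W mobility = 7

Answer: B=7 W=7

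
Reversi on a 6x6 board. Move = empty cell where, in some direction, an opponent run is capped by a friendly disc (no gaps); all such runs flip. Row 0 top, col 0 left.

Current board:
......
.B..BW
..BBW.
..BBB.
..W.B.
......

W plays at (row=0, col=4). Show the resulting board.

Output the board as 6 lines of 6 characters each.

Answer: ....W.
.B..WW
..BBW.
..BBB.
..W.B.
......

Derivation:
Place W at (0,4); scan 8 dirs for brackets.
Dir NW: edge -> no flip
Dir N: edge -> no flip
Dir NE: edge -> no flip
Dir W: first cell '.' (not opp) -> no flip
Dir E: first cell '.' (not opp) -> no flip
Dir SW: first cell '.' (not opp) -> no flip
Dir S: opp run (1,4) capped by W -> flip
Dir SE: first cell 'W' (not opp) -> no flip
All flips: (1,4)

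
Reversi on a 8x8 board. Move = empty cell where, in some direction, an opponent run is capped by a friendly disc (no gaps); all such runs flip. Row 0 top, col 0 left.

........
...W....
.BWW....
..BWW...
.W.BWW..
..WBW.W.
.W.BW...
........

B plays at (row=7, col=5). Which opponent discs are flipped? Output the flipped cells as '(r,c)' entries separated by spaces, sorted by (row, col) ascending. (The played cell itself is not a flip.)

Answer: (6,4)

Derivation:
Dir NW: opp run (6,4) capped by B -> flip
Dir N: first cell '.' (not opp) -> no flip
Dir NE: first cell '.' (not opp) -> no flip
Dir W: first cell '.' (not opp) -> no flip
Dir E: first cell '.' (not opp) -> no flip
Dir SW: edge -> no flip
Dir S: edge -> no flip
Dir SE: edge -> no flip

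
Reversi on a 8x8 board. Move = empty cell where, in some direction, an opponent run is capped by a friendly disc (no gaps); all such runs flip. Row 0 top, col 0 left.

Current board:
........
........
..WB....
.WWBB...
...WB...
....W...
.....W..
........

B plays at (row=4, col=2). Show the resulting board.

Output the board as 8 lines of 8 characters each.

Place B at (4,2); scan 8 dirs for brackets.
Dir NW: opp run (3,1), next='.' -> no flip
Dir N: opp run (3,2) (2,2), next='.' -> no flip
Dir NE: first cell 'B' (not opp) -> no flip
Dir W: first cell '.' (not opp) -> no flip
Dir E: opp run (4,3) capped by B -> flip
Dir SW: first cell '.' (not opp) -> no flip
Dir S: first cell '.' (not opp) -> no flip
Dir SE: first cell '.' (not opp) -> no flip
All flips: (4,3)

Answer: ........
........
..WB....
.WWBB...
..BBB...
....W...
.....W..
........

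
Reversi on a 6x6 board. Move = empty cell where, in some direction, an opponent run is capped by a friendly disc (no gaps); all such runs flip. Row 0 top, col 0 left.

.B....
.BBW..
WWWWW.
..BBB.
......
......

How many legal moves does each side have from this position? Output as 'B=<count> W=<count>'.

Answer: B=6 W=9

Derivation:
-- B to move --
(0,2): no bracket -> illegal
(0,3): flips 2 -> legal
(0,4): no bracket -> illegal
(1,0): flips 1 -> legal
(1,4): flips 3 -> legal
(1,5): flips 1 -> legal
(2,5): no bracket -> illegal
(3,0): flips 1 -> legal
(3,1): flips 1 -> legal
(3,5): no bracket -> illegal
B mobility = 6
-- W to move --
(0,0): flips 1 -> legal
(0,2): flips 2 -> legal
(0,3): flips 1 -> legal
(1,0): flips 2 -> legal
(2,5): no bracket -> illegal
(3,1): no bracket -> illegal
(3,5): no bracket -> illegal
(4,1): flips 1 -> legal
(4,2): flips 2 -> legal
(4,3): flips 2 -> legal
(4,4): flips 2 -> legal
(4,5): flips 1 -> legal
W mobility = 9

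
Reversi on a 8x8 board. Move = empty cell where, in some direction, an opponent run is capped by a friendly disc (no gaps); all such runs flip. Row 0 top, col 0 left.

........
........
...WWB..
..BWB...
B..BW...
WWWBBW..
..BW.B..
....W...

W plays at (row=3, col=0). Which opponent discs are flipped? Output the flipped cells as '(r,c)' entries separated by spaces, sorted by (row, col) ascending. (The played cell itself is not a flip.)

Answer: (4,0)

Derivation:
Dir NW: edge -> no flip
Dir N: first cell '.' (not opp) -> no flip
Dir NE: first cell '.' (not opp) -> no flip
Dir W: edge -> no flip
Dir E: first cell '.' (not opp) -> no flip
Dir SW: edge -> no flip
Dir S: opp run (4,0) capped by W -> flip
Dir SE: first cell '.' (not opp) -> no flip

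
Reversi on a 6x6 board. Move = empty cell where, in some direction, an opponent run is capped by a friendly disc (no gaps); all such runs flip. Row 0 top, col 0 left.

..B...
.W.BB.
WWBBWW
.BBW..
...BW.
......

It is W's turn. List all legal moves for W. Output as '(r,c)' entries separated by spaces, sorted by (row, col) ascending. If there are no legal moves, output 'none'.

Answer: (0,3) (0,4) (3,0) (4,1) (4,2) (5,3) (5,4)

Derivation:
(0,1): no bracket -> illegal
(0,3): flips 3 -> legal
(0,4): flips 1 -> legal
(0,5): no bracket -> illegal
(1,2): no bracket -> illegal
(1,5): no bracket -> illegal
(3,0): flips 2 -> legal
(3,4): no bracket -> illegal
(4,0): no bracket -> illegal
(4,1): flips 1 -> legal
(4,2): flips 2 -> legal
(5,2): no bracket -> illegal
(5,3): flips 1 -> legal
(5,4): flips 2 -> legal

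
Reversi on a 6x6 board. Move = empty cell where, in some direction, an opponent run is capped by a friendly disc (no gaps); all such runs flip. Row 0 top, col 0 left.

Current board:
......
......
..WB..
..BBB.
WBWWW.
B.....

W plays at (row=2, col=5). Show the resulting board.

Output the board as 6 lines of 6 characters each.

Place W at (2,5); scan 8 dirs for brackets.
Dir NW: first cell '.' (not opp) -> no flip
Dir N: first cell '.' (not opp) -> no flip
Dir NE: edge -> no flip
Dir W: first cell '.' (not opp) -> no flip
Dir E: edge -> no flip
Dir SW: opp run (3,4) capped by W -> flip
Dir S: first cell '.' (not opp) -> no flip
Dir SE: edge -> no flip
All flips: (3,4)

Answer: ......
......
..WB.W
..BBW.
WBWWW.
B.....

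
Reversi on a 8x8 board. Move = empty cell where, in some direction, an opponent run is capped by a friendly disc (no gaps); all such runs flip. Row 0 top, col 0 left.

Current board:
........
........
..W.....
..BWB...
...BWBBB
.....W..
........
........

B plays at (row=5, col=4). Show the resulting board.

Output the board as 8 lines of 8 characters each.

Place B at (5,4); scan 8 dirs for brackets.
Dir NW: first cell 'B' (not opp) -> no flip
Dir N: opp run (4,4) capped by B -> flip
Dir NE: first cell 'B' (not opp) -> no flip
Dir W: first cell '.' (not opp) -> no flip
Dir E: opp run (5,5), next='.' -> no flip
Dir SW: first cell '.' (not opp) -> no flip
Dir S: first cell '.' (not opp) -> no flip
Dir SE: first cell '.' (not opp) -> no flip
All flips: (4,4)

Answer: ........
........
..W.....
..BWB...
...BBBBB
....BW..
........
........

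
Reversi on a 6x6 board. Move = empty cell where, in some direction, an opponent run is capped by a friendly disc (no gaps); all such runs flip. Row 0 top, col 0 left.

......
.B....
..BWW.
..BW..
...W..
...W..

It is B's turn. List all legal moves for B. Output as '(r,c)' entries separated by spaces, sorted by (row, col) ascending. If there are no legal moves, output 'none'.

(1,2): no bracket -> illegal
(1,3): no bracket -> illegal
(1,4): flips 1 -> legal
(1,5): no bracket -> illegal
(2,5): flips 2 -> legal
(3,4): flips 1 -> legal
(3,5): no bracket -> illegal
(4,2): no bracket -> illegal
(4,4): flips 1 -> legal
(5,2): no bracket -> illegal
(5,4): flips 1 -> legal

Answer: (1,4) (2,5) (3,4) (4,4) (5,4)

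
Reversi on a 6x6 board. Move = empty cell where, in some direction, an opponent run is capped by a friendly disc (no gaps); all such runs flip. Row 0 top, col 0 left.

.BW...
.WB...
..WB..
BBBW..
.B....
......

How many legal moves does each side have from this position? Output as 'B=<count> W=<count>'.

-- B to move --
(0,0): no bracket -> illegal
(0,3): flips 1 -> legal
(1,0): flips 1 -> legal
(1,3): flips 1 -> legal
(2,0): no bracket -> illegal
(2,1): flips 2 -> legal
(2,4): no bracket -> illegal
(3,4): flips 1 -> legal
(4,2): no bracket -> illegal
(4,3): flips 1 -> legal
(4,4): no bracket -> illegal
B mobility = 6
-- W to move --
(0,0): flips 1 -> legal
(0,3): no bracket -> illegal
(1,0): no bracket -> illegal
(1,3): flips 2 -> legal
(1,4): no bracket -> illegal
(2,0): no bracket -> illegal
(2,1): no bracket -> illegal
(2,4): flips 1 -> legal
(3,4): no bracket -> illegal
(4,0): flips 1 -> legal
(4,2): flips 1 -> legal
(4,3): no bracket -> illegal
(5,0): no bracket -> illegal
(5,1): no bracket -> illegal
(5,2): no bracket -> illegal
W mobility = 5

Answer: B=6 W=5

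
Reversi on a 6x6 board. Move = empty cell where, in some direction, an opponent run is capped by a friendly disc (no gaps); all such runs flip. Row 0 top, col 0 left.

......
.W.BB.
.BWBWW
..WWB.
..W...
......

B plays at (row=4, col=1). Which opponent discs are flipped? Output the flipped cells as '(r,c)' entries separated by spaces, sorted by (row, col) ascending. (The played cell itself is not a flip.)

Answer: (3,2)

Derivation:
Dir NW: first cell '.' (not opp) -> no flip
Dir N: first cell '.' (not opp) -> no flip
Dir NE: opp run (3,2) capped by B -> flip
Dir W: first cell '.' (not opp) -> no flip
Dir E: opp run (4,2), next='.' -> no flip
Dir SW: first cell '.' (not opp) -> no flip
Dir S: first cell '.' (not opp) -> no flip
Dir SE: first cell '.' (not opp) -> no flip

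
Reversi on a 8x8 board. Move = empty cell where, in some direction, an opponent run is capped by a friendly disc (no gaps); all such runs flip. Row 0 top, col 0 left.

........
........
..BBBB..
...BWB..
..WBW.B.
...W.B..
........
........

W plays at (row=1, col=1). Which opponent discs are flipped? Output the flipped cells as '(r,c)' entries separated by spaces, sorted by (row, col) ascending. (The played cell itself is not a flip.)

Dir NW: first cell '.' (not opp) -> no flip
Dir N: first cell '.' (not opp) -> no flip
Dir NE: first cell '.' (not opp) -> no flip
Dir W: first cell '.' (not opp) -> no flip
Dir E: first cell '.' (not opp) -> no flip
Dir SW: first cell '.' (not opp) -> no flip
Dir S: first cell '.' (not opp) -> no flip
Dir SE: opp run (2,2) (3,3) capped by W -> flip

Answer: (2,2) (3,3)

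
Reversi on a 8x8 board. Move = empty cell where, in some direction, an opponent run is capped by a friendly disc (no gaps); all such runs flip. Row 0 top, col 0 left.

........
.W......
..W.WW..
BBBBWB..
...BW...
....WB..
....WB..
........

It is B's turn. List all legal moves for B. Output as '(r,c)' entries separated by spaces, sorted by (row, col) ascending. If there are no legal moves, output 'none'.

Answer: (0,0) (1,2) (1,3) (1,5) (1,6) (4,5) (5,3) (6,3) (7,3)

Derivation:
(0,0): flips 2 -> legal
(0,1): no bracket -> illegal
(0,2): no bracket -> illegal
(1,0): no bracket -> illegal
(1,2): flips 1 -> legal
(1,3): flips 2 -> legal
(1,4): no bracket -> illegal
(1,5): flips 2 -> legal
(1,6): flips 2 -> legal
(2,0): no bracket -> illegal
(2,1): no bracket -> illegal
(2,3): no bracket -> illegal
(2,6): no bracket -> illegal
(3,6): no bracket -> illegal
(4,5): flips 1 -> legal
(5,3): flips 2 -> legal
(6,3): flips 1 -> legal
(7,3): flips 1 -> legal
(7,4): no bracket -> illegal
(7,5): no bracket -> illegal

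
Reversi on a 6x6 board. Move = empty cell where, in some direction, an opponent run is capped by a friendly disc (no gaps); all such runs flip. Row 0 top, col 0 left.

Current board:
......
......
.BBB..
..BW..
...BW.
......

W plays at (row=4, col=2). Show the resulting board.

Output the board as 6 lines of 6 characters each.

Place W at (4,2); scan 8 dirs for brackets.
Dir NW: first cell '.' (not opp) -> no flip
Dir N: opp run (3,2) (2,2), next='.' -> no flip
Dir NE: first cell 'W' (not opp) -> no flip
Dir W: first cell '.' (not opp) -> no flip
Dir E: opp run (4,3) capped by W -> flip
Dir SW: first cell '.' (not opp) -> no flip
Dir S: first cell '.' (not opp) -> no flip
Dir SE: first cell '.' (not opp) -> no flip
All flips: (4,3)

Answer: ......
......
.BBB..
..BW..
..WWW.
......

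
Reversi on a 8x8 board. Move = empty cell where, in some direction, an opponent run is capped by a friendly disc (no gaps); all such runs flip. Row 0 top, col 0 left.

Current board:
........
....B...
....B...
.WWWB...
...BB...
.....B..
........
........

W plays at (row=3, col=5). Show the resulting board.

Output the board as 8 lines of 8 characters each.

Place W at (3,5); scan 8 dirs for brackets.
Dir NW: opp run (2,4), next='.' -> no flip
Dir N: first cell '.' (not opp) -> no flip
Dir NE: first cell '.' (not opp) -> no flip
Dir W: opp run (3,4) capped by W -> flip
Dir E: first cell '.' (not opp) -> no flip
Dir SW: opp run (4,4), next='.' -> no flip
Dir S: first cell '.' (not opp) -> no flip
Dir SE: first cell '.' (not opp) -> no flip
All flips: (3,4)

Answer: ........
....B...
....B...
.WWWWW..
...BB...
.....B..
........
........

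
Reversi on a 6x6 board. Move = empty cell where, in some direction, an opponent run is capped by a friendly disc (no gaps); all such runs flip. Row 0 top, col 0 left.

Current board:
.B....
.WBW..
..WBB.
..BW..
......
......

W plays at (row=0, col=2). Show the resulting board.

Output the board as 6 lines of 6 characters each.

Place W at (0,2); scan 8 dirs for brackets.
Dir NW: edge -> no flip
Dir N: edge -> no flip
Dir NE: edge -> no flip
Dir W: opp run (0,1), next='.' -> no flip
Dir E: first cell '.' (not opp) -> no flip
Dir SW: first cell 'W' (not opp) -> no flip
Dir S: opp run (1,2) capped by W -> flip
Dir SE: first cell 'W' (not opp) -> no flip
All flips: (1,2)

Answer: .BW...
.WWW..
..WBB.
..BW..
......
......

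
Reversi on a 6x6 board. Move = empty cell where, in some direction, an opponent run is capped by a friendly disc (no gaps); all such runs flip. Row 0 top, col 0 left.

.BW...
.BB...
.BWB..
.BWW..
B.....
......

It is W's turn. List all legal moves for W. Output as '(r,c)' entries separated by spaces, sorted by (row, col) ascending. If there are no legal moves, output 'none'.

Answer: (0,0) (1,0) (1,3) (1,4) (2,0) (2,4) (3,0)

Derivation:
(0,0): flips 2 -> legal
(0,3): no bracket -> illegal
(1,0): flips 1 -> legal
(1,3): flips 1 -> legal
(1,4): flips 1 -> legal
(2,0): flips 2 -> legal
(2,4): flips 1 -> legal
(3,0): flips 1 -> legal
(3,4): no bracket -> illegal
(4,1): no bracket -> illegal
(4,2): no bracket -> illegal
(5,0): no bracket -> illegal
(5,1): no bracket -> illegal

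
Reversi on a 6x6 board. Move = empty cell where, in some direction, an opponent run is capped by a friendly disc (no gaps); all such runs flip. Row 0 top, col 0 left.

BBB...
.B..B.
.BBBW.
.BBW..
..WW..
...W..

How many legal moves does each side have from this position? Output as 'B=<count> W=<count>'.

-- B to move --
(1,3): no bracket -> illegal
(1,5): no bracket -> illegal
(2,5): flips 1 -> legal
(3,4): flips 2 -> legal
(3,5): no bracket -> illegal
(4,1): no bracket -> illegal
(4,4): flips 1 -> legal
(5,1): no bracket -> illegal
(5,2): flips 1 -> legal
(5,4): flips 1 -> legal
B mobility = 5
-- W to move --
(0,3): no bracket -> illegal
(0,4): flips 1 -> legal
(0,5): no bracket -> illegal
(1,0): flips 2 -> legal
(1,2): flips 2 -> legal
(1,3): flips 1 -> legal
(1,5): no bracket -> illegal
(2,0): flips 4 -> legal
(2,5): no bracket -> illegal
(3,0): flips 2 -> legal
(3,4): no bracket -> illegal
(4,0): no bracket -> illegal
(4,1): no bracket -> illegal
W mobility = 6

Answer: B=5 W=6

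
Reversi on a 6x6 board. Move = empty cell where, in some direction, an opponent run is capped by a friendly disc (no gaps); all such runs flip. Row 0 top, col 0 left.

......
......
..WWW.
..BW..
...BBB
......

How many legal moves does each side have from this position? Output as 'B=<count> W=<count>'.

-- B to move --
(1,1): flips 2 -> legal
(1,2): flips 1 -> legal
(1,3): flips 2 -> legal
(1,4): flips 1 -> legal
(1,5): no bracket -> illegal
(2,1): no bracket -> illegal
(2,5): no bracket -> illegal
(3,1): no bracket -> illegal
(3,4): flips 1 -> legal
(3,5): no bracket -> illegal
(4,2): no bracket -> illegal
B mobility = 5
-- W to move --
(2,1): no bracket -> illegal
(3,1): flips 1 -> legal
(3,4): no bracket -> illegal
(3,5): no bracket -> illegal
(4,1): flips 1 -> legal
(4,2): flips 1 -> legal
(5,2): no bracket -> illegal
(5,3): flips 1 -> legal
(5,4): no bracket -> illegal
(5,5): flips 1 -> legal
W mobility = 5

Answer: B=5 W=5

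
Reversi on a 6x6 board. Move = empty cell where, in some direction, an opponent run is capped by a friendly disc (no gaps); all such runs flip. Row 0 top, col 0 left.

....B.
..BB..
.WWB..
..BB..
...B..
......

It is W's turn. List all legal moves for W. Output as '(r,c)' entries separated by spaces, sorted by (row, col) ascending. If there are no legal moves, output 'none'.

Answer: (0,2) (0,3) (2,4) (4,2) (4,4) (5,4)

Derivation:
(0,1): no bracket -> illegal
(0,2): flips 1 -> legal
(0,3): flips 1 -> legal
(0,5): no bracket -> illegal
(1,1): no bracket -> illegal
(1,4): no bracket -> illegal
(1,5): no bracket -> illegal
(2,4): flips 1 -> legal
(3,1): no bracket -> illegal
(3,4): no bracket -> illegal
(4,1): no bracket -> illegal
(4,2): flips 1 -> legal
(4,4): flips 1 -> legal
(5,2): no bracket -> illegal
(5,3): no bracket -> illegal
(5,4): flips 2 -> legal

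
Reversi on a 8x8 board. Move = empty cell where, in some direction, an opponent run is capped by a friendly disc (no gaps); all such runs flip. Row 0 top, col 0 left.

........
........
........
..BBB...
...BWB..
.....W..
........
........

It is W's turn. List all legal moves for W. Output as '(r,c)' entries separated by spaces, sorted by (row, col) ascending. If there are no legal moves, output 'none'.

Answer: (2,2) (2,4) (3,5) (4,2) (4,6)

Derivation:
(2,1): no bracket -> illegal
(2,2): flips 1 -> legal
(2,3): no bracket -> illegal
(2,4): flips 1 -> legal
(2,5): no bracket -> illegal
(3,1): no bracket -> illegal
(3,5): flips 1 -> legal
(3,6): no bracket -> illegal
(4,1): no bracket -> illegal
(4,2): flips 1 -> legal
(4,6): flips 1 -> legal
(5,2): no bracket -> illegal
(5,3): no bracket -> illegal
(5,4): no bracket -> illegal
(5,6): no bracket -> illegal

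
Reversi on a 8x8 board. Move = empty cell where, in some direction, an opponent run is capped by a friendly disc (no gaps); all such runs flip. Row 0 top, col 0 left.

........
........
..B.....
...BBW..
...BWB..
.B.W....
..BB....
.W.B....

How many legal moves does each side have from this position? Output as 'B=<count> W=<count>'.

Answer: B=5 W=7

Derivation:
-- B to move --
(2,4): no bracket -> illegal
(2,5): flips 1 -> legal
(2,6): flips 3 -> legal
(3,6): flips 1 -> legal
(4,2): no bracket -> illegal
(4,6): no bracket -> illegal
(5,2): no bracket -> illegal
(5,4): flips 1 -> legal
(5,5): flips 1 -> legal
(6,0): no bracket -> illegal
(6,1): no bracket -> illegal
(6,4): no bracket -> illegal
(7,0): no bracket -> illegal
(7,2): no bracket -> illegal
B mobility = 5
-- W to move --
(1,1): flips 2 -> legal
(1,2): no bracket -> illegal
(1,3): no bracket -> illegal
(2,1): no bracket -> illegal
(2,3): flips 2 -> legal
(2,4): flips 1 -> legal
(2,5): no bracket -> illegal
(3,1): no bracket -> illegal
(3,2): flips 2 -> legal
(3,6): no bracket -> illegal
(4,0): no bracket -> illegal
(4,1): no bracket -> illegal
(4,2): flips 1 -> legal
(4,6): flips 1 -> legal
(5,0): no bracket -> illegal
(5,2): no bracket -> illegal
(5,4): no bracket -> illegal
(5,5): flips 1 -> legal
(5,6): no bracket -> illegal
(6,0): no bracket -> illegal
(6,1): no bracket -> illegal
(6,4): no bracket -> illegal
(7,2): no bracket -> illegal
(7,4): no bracket -> illegal
W mobility = 7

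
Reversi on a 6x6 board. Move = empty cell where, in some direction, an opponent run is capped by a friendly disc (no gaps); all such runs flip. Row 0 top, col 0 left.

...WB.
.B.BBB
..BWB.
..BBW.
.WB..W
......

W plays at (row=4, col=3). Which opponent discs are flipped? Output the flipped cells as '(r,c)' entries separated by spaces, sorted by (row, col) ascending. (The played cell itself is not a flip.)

Answer: (3,3) (4,2)

Derivation:
Dir NW: opp run (3,2), next='.' -> no flip
Dir N: opp run (3,3) capped by W -> flip
Dir NE: first cell 'W' (not opp) -> no flip
Dir W: opp run (4,2) capped by W -> flip
Dir E: first cell '.' (not opp) -> no flip
Dir SW: first cell '.' (not opp) -> no flip
Dir S: first cell '.' (not opp) -> no flip
Dir SE: first cell '.' (not opp) -> no flip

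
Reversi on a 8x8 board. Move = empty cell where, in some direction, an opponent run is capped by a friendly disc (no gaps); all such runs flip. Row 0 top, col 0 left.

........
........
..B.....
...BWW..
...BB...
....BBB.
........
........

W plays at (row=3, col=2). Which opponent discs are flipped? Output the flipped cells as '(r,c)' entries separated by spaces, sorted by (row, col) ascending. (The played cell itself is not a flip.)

Answer: (3,3)

Derivation:
Dir NW: first cell '.' (not opp) -> no flip
Dir N: opp run (2,2), next='.' -> no flip
Dir NE: first cell '.' (not opp) -> no flip
Dir W: first cell '.' (not opp) -> no flip
Dir E: opp run (3,3) capped by W -> flip
Dir SW: first cell '.' (not opp) -> no flip
Dir S: first cell '.' (not opp) -> no flip
Dir SE: opp run (4,3) (5,4), next='.' -> no flip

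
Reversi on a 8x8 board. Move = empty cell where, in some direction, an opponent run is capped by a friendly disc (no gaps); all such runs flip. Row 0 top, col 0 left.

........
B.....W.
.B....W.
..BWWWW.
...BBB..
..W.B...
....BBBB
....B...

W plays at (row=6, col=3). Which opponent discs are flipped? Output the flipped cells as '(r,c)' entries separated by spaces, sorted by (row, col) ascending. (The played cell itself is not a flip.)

Dir NW: first cell 'W' (not opp) -> no flip
Dir N: first cell '.' (not opp) -> no flip
Dir NE: opp run (5,4) (4,5) capped by W -> flip
Dir W: first cell '.' (not opp) -> no flip
Dir E: opp run (6,4) (6,5) (6,6) (6,7), next=edge -> no flip
Dir SW: first cell '.' (not opp) -> no flip
Dir S: first cell '.' (not opp) -> no flip
Dir SE: opp run (7,4), next=edge -> no flip

Answer: (4,5) (5,4)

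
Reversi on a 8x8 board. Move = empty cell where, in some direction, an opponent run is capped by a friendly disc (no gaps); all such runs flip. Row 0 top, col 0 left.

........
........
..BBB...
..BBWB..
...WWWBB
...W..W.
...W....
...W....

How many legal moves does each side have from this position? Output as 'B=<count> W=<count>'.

Answer: B=7 W=9

Derivation:
-- B to move --
(2,5): no bracket -> illegal
(3,6): no bracket -> illegal
(4,2): flips 3 -> legal
(5,2): no bracket -> illegal
(5,4): flips 3 -> legal
(5,5): flips 2 -> legal
(5,7): no bracket -> illegal
(6,2): flips 2 -> legal
(6,4): no bracket -> illegal
(6,5): flips 1 -> legal
(6,6): flips 1 -> legal
(6,7): flips 3 -> legal
(7,2): no bracket -> illegal
(7,4): no bracket -> illegal
B mobility = 7
-- W to move --
(1,1): flips 2 -> legal
(1,2): flips 1 -> legal
(1,3): flips 2 -> legal
(1,4): flips 1 -> legal
(1,5): no bracket -> illegal
(2,1): flips 1 -> legal
(2,5): flips 1 -> legal
(2,6): flips 1 -> legal
(3,1): flips 2 -> legal
(3,6): flips 2 -> legal
(3,7): no bracket -> illegal
(4,1): no bracket -> illegal
(4,2): no bracket -> illegal
(5,5): no bracket -> illegal
(5,7): no bracket -> illegal
W mobility = 9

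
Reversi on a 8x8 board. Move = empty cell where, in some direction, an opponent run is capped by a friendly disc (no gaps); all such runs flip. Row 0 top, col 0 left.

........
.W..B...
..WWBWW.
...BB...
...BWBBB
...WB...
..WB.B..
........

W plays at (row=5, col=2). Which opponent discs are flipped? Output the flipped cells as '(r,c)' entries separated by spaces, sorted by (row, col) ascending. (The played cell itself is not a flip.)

Dir NW: first cell '.' (not opp) -> no flip
Dir N: first cell '.' (not opp) -> no flip
Dir NE: opp run (4,3) (3,4) capped by W -> flip
Dir W: first cell '.' (not opp) -> no flip
Dir E: first cell 'W' (not opp) -> no flip
Dir SW: first cell '.' (not opp) -> no flip
Dir S: first cell 'W' (not opp) -> no flip
Dir SE: opp run (6,3), next='.' -> no flip

Answer: (3,4) (4,3)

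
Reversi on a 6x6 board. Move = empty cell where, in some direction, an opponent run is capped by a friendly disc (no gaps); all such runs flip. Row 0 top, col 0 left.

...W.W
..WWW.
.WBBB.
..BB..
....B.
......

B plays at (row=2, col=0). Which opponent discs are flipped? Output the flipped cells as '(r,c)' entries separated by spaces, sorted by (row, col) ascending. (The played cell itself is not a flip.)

Answer: (2,1)

Derivation:
Dir NW: edge -> no flip
Dir N: first cell '.' (not opp) -> no flip
Dir NE: first cell '.' (not opp) -> no flip
Dir W: edge -> no flip
Dir E: opp run (2,1) capped by B -> flip
Dir SW: edge -> no flip
Dir S: first cell '.' (not opp) -> no flip
Dir SE: first cell '.' (not opp) -> no flip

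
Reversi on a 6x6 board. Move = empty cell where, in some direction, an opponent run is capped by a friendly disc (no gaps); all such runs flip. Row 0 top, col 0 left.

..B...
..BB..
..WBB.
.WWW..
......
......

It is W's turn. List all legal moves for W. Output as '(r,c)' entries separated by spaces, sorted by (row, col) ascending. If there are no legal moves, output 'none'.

(0,1): no bracket -> illegal
(0,3): flips 2 -> legal
(0,4): flips 1 -> legal
(1,1): no bracket -> illegal
(1,4): flips 1 -> legal
(1,5): flips 1 -> legal
(2,1): no bracket -> illegal
(2,5): flips 2 -> legal
(3,4): no bracket -> illegal
(3,5): no bracket -> illegal

Answer: (0,3) (0,4) (1,4) (1,5) (2,5)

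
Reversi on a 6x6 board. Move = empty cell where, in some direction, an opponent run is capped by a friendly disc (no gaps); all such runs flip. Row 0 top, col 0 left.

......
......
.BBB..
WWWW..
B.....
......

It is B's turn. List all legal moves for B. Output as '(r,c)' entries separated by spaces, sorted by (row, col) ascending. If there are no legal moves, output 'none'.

(2,0): flips 1 -> legal
(2,4): no bracket -> illegal
(3,4): no bracket -> illegal
(4,1): flips 2 -> legal
(4,2): flips 1 -> legal
(4,3): flips 2 -> legal
(4,4): flips 1 -> legal

Answer: (2,0) (4,1) (4,2) (4,3) (4,4)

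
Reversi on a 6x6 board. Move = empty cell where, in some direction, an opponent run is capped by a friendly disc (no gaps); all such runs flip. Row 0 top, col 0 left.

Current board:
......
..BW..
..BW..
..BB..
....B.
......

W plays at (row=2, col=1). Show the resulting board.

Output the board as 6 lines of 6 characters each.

Place W at (2,1); scan 8 dirs for brackets.
Dir NW: first cell '.' (not opp) -> no flip
Dir N: first cell '.' (not opp) -> no flip
Dir NE: opp run (1,2), next='.' -> no flip
Dir W: first cell '.' (not opp) -> no flip
Dir E: opp run (2,2) capped by W -> flip
Dir SW: first cell '.' (not opp) -> no flip
Dir S: first cell '.' (not opp) -> no flip
Dir SE: opp run (3,2), next='.' -> no flip
All flips: (2,2)

Answer: ......
..BW..
.WWW..
..BB..
....B.
......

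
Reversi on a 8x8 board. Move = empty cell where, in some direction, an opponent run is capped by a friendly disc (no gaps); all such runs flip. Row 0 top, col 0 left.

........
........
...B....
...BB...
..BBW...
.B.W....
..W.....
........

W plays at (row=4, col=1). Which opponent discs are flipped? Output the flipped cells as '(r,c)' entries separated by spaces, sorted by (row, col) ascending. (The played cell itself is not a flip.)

Answer: (4,2) (4,3)

Derivation:
Dir NW: first cell '.' (not opp) -> no flip
Dir N: first cell '.' (not opp) -> no flip
Dir NE: first cell '.' (not opp) -> no flip
Dir W: first cell '.' (not opp) -> no flip
Dir E: opp run (4,2) (4,3) capped by W -> flip
Dir SW: first cell '.' (not opp) -> no flip
Dir S: opp run (5,1), next='.' -> no flip
Dir SE: first cell '.' (not opp) -> no flip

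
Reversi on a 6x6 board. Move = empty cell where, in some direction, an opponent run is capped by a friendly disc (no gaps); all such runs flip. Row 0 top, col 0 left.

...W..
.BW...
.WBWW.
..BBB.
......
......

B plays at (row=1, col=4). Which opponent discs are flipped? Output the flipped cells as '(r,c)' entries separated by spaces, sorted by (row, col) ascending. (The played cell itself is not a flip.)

Answer: (2,3) (2,4)

Derivation:
Dir NW: opp run (0,3), next=edge -> no flip
Dir N: first cell '.' (not opp) -> no flip
Dir NE: first cell '.' (not opp) -> no flip
Dir W: first cell '.' (not opp) -> no flip
Dir E: first cell '.' (not opp) -> no flip
Dir SW: opp run (2,3) capped by B -> flip
Dir S: opp run (2,4) capped by B -> flip
Dir SE: first cell '.' (not opp) -> no flip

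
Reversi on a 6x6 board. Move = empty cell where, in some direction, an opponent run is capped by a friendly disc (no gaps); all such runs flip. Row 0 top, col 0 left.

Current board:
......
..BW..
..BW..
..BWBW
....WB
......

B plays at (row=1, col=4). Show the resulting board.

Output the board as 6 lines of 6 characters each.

Answer: ......
..BBB.
..BB..
..BWBW
....WB
......

Derivation:
Place B at (1,4); scan 8 dirs for brackets.
Dir NW: first cell '.' (not opp) -> no flip
Dir N: first cell '.' (not opp) -> no flip
Dir NE: first cell '.' (not opp) -> no flip
Dir W: opp run (1,3) capped by B -> flip
Dir E: first cell '.' (not opp) -> no flip
Dir SW: opp run (2,3) capped by B -> flip
Dir S: first cell '.' (not opp) -> no flip
Dir SE: first cell '.' (not opp) -> no flip
All flips: (1,3) (2,3)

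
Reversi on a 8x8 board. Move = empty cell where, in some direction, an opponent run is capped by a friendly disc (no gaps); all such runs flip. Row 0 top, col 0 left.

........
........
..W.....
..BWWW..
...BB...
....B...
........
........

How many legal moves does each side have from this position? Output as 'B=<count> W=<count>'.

-- B to move --
(1,1): flips 2 -> legal
(1,2): flips 1 -> legal
(1,3): no bracket -> illegal
(2,1): no bracket -> illegal
(2,3): flips 1 -> legal
(2,4): flips 1 -> legal
(2,5): flips 1 -> legal
(2,6): flips 1 -> legal
(3,1): no bracket -> illegal
(3,6): flips 3 -> legal
(4,2): no bracket -> illegal
(4,5): no bracket -> illegal
(4,6): no bracket -> illegal
B mobility = 7
-- W to move --
(2,1): no bracket -> illegal
(2,3): no bracket -> illegal
(3,1): flips 1 -> legal
(4,1): no bracket -> illegal
(4,2): flips 1 -> legal
(4,5): no bracket -> illegal
(5,2): flips 1 -> legal
(5,3): flips 2 -> legal
(5,5): flips 1 -> legal
(6,3): no bracket -> illegal
(6,4): flips 2 -> legal
(6,5): no bracket -> illegal
W mobility = 6

Answer: B=7 W=6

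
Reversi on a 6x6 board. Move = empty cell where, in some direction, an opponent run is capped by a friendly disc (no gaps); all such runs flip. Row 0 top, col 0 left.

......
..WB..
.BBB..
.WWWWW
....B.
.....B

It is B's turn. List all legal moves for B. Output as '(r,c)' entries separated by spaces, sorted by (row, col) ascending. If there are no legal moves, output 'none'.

Answer: (0,1) (0,2) (0,3) (1,1) (2,4) (4,0) (4,1) (4,2) (4,3) (4,5)

Derivation:
(0,1): flips 1 -> legal
(0,2): flips 1 -> legal
(0,3): flips 1 -> legal
(1,1): flips 1 -> legal
(2,0): no bracket -> illegal
(2,4): flips 1 -> legal
(2,5): no bracket -> illegal
(3,0): no bracket -> illegal
(4,0): flips 1 -> legal
(4,1): flips 2 -> legal
(4,2): flips 1 -> legal
(4,3): flips 2 -> legal
(4,5): flips 1 -> legal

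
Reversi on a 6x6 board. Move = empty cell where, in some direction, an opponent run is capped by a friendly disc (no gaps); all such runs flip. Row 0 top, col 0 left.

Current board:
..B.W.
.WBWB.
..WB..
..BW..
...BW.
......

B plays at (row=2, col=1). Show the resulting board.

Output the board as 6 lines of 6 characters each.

Answer: ..B.W.
.WBWB.
.BBB..
..BW..
...BW.
......

Derivation:
Place B at (2,1); scan 8 dirs for brackets.
Dir NW: first cell '.' (not opp) -> no flip
Dir N: opp run (1,1), next='.' -> no flip
Dir NE: first cell 'B' (not opp) -> no flip
Dir W: first cell '.' (not opp) -> no flip
Dir E: opp run (2,2) capped by B -> flip
Dir SW: first cell '.' (not opp) -> no flip
Dir S: first cell '.' (not opp) -> no flip
Dir SE: first cell 'B' (not opp) -> no flip
All flips: (2,2)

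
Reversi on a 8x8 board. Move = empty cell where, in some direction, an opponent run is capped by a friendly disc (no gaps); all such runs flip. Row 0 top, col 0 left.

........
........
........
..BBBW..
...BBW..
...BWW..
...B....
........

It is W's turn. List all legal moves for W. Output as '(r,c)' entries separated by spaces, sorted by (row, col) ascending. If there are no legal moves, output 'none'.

(2,1): flips 2 -> legal
(2,2): flips 2 -> legal
(2,3): flips 1 -> legal
(2,4): flips 2 -> legal
(2,5): no bracket -> illegal
(3,1): flips 3 -> legal
(4,1): no bracket -> illegal
(4,2): flips 2 -> legal
(5,2): flips 1 -> legal
(6,2): flips 2 -> legal
(6,4): no bracket -> illegal
(7,2): flips 1 -> legal
(7,3): no bracket -> illegal
(7,4): no bracket -> illegal

Answer: (2,1) (2,2) (2,3) (2,4) (3,1) (4,2) (5,2) (6,2) (7,2)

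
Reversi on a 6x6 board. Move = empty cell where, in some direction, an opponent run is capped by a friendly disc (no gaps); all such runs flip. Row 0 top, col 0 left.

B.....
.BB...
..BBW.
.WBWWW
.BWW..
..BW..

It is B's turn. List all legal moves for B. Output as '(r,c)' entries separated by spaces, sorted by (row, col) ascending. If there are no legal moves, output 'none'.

Answer: (2,1) (2,5) (3,0) (4,0) (4,4) (4,5) (5,4)

Derivation:
(1,3): no bracket -> illegal
(1,4): no bracket -> illegal
(1,5): no bracket -> illegal
(2,0): no bracket -> illegal
(2,1): flips 1 -> legal
(2,5): flips 3 -> legal
(3,0): flips 1 -> legal
(4,0): flips 1 -> legal
(4,4): flips 3 -> legal
(4,5): flips 1 -> legal
(5,1): no bracket -> illegal
(5,4): flips 2 -> legal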